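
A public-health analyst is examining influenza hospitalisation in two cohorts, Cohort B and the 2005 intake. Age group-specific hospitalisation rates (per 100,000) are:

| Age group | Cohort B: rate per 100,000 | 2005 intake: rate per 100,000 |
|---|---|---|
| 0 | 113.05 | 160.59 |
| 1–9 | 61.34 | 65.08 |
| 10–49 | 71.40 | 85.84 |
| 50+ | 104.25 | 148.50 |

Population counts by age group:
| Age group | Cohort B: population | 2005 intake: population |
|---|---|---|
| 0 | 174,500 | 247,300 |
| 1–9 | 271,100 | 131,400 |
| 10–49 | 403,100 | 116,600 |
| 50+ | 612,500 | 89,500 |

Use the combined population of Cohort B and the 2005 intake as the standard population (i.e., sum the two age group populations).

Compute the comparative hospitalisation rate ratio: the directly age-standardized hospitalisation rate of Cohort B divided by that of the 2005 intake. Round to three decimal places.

0.752

Combined standard total = 2,046,000; weights = 0.2062, 0.1967, 0.2540, 0.3431.
Cohort B: 0.2062×113.05 + 0.1967×61.34 + 0.2540×71.40 + 0.3431×104.25 = 89.2786 per 100,000.
The 2005 intake: 0.2062×160.59 + 0.1967×65.08 + 0.2540×85.84 + 0.3431×148.50 = 118.6655 per 100,000.
Ratio = 89.2786 ÷ 118.6655 = 0.75235.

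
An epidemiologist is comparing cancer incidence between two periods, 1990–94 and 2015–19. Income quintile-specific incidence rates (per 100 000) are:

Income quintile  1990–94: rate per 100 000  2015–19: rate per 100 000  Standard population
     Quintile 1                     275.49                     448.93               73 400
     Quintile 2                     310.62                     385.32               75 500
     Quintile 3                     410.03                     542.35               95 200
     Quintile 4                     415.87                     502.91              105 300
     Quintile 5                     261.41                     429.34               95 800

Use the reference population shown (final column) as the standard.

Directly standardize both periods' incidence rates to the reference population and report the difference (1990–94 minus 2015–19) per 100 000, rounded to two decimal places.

-126.28

Standard total = 445 200; weights = 0.1649, 0.1696, 0.2138, 0.2365, 0.2152.
1990–94: 0.1649×275.49 + 0.1696×310.62 + 0.2138×410.03 + 0.2365×415.87 + 0.2152×261.41 = 340.3904 per 100 000.
2015–19: 0.1649×448.93 + 0.1696×385.32 + 0.2138×542.35 + 0.2365×502.91 + 0.2152×429.34 = 466.6712 per 100 000.
Difference = 340.3904 − 466.6712 = -126.2808.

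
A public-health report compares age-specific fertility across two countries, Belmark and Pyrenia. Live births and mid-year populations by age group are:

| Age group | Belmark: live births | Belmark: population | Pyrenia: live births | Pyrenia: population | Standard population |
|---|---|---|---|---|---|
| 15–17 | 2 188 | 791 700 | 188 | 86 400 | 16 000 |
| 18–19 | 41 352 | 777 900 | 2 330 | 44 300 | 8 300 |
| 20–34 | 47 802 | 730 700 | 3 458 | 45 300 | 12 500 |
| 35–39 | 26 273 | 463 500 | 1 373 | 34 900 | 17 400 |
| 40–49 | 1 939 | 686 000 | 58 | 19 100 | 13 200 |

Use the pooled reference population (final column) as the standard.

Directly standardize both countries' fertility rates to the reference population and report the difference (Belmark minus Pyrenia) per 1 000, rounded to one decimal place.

2.6

Age-specific rates per 1 000 for Belmark: 2.764, 53.159, 65.419, 56.684, 2.827.
For Pyrenia: 2.176, 52.596, 76.336, 39.341, 3.037.
Standard total = 67 400; weights = 0.2374, 0.1231, 0.1855, 0.2582, 0.1958.
Belmark: 0.2374×2.764 + 0.1231×53.159 + 0.1855×65.419 + 0.2582×56.684 + 0.1958×2.827 = 34.5221 per 1 000.
Pyrenia: 0.2374×2.176 + 0.1231×52.596 + 0.1855×76.336 + 0.2582×39.341 + 0.1958×3.037 = 31.9017 per 1 000.
Difference = 34.5221 − 31.9017 = 2.6204.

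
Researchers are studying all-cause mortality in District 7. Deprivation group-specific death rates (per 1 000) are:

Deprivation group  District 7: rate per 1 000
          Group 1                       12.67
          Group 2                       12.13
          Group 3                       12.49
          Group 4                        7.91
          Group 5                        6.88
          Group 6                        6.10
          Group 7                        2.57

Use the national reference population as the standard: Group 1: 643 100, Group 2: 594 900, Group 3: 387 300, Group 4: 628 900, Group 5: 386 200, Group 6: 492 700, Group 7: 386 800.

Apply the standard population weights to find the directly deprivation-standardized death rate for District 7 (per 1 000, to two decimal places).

9.04

Standard total = 3 519 900; weights = 0.1827, 0.1690, 0.1100, 0.1787, 0.1097, 0.1400, 0.1099.
Standardized rate: 0.1827×12.67 + 0.1690×12.13 + 0.1100×12.49 + 0.1787×7.91 + 0.1097×6.88 + 0.1400×6.10 + 0.1099×2.57 = 9.0437 per 1 000.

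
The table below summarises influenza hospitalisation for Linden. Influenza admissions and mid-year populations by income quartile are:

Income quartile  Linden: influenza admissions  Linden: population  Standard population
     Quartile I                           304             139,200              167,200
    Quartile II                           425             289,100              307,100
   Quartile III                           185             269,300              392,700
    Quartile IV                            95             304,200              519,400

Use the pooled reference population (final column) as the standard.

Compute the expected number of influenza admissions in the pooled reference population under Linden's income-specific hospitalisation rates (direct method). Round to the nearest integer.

1249

Income-specific rates per 100,000 for Linden: 218.39, 147.01, 68.70, 31.23.
Expected influenza admissions = Σ (standard pop × income-specific rate ÷ 100,000)
= 167,200×218.39/100,000 + 307,100×147.01/100,000 + 392,700×68.70/100,000 + 519,400×31.23/100,000
= 365.15 + 451.46 + 269.77 + 162.21 = 1248.59.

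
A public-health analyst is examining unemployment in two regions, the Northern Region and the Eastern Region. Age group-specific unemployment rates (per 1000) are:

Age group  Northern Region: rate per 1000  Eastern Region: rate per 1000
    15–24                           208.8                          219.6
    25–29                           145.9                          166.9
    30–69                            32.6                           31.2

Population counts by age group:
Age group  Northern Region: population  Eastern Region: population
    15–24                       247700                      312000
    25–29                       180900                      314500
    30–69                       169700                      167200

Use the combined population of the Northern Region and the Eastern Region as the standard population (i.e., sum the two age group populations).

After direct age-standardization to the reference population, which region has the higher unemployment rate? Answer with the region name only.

Eastern Region

Combined standard total = 1392000; weights = 0.4021, 0.3559, 0.2420.
The Northern Region: 0.4021×208.8 + 0.3559×145.9 + 0.2420×32.6 = 143.7695 per 1000.
The Eastern Region: 0.4021×219.6 + 0.3559×166.9 + 0.2420×31.2 = 155.2469 per 1000.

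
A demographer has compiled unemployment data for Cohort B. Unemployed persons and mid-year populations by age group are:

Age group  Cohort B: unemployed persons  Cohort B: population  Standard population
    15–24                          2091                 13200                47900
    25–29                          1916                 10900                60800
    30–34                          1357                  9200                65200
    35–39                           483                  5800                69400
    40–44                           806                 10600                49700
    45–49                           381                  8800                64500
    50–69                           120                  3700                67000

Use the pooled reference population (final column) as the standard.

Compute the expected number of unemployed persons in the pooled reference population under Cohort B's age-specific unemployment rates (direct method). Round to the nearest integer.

42416

Age-specific rates per 1000 for Cohort B: 158.409, 175.780, 147.500, 83.276, 76.038, 43.295, 32.432.
Expected unemployed persons = Σ (standard pop × age-specific rate ÷ 1000)
= 47900×158.409/1000 + 60800×175.780/1000 + 65200×147.500/1000 + 69400×83.276/1000 + 49700×76.038/1000 + 64500×43.295/1000 + 67000×32.432/1000
= 7587.80 + 10687.41 + 9617.00 + 5779.34 + 3779.08 + 2792.56 + 2172.97 = 42416.16.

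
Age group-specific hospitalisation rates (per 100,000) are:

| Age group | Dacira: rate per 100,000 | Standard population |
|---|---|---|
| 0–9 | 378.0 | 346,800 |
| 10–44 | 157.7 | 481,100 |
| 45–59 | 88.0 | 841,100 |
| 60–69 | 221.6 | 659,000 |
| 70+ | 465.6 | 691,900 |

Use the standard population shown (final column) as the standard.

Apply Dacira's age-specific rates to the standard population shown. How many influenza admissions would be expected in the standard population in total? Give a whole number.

Expected influenza admissions = Σ (standard pop × age-specific rate ÷ 100,000)
= 346,800×378.0/100,000 + 481,100×157.7/100,000 + 841,100×88.0/100,000 + 659,000×221.6/100,000 + 691,900×465.6/100,000
= 1310.90 + 758.69 + 740.17 + 1460.34 + 3221.49 = 7491.60.

7492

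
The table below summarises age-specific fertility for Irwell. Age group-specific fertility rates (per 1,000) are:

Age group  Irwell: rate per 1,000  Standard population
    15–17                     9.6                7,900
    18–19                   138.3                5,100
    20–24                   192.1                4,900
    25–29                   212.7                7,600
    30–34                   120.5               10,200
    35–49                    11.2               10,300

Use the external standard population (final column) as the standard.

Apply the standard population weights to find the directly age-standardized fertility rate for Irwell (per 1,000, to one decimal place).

Standard total = 46,000; weights = 0.1717, 0.1109, 0.1065, 0.1652, 0.2217, 0.2239.
Standardized rate: 0.1717×9.6 + 0.1109×138.3 + 0.1065×192.1 + 0.1652×212.7 + 0.2217×120.5 + 0.2239×11.2 = 101.8139 per 1,000.

101.8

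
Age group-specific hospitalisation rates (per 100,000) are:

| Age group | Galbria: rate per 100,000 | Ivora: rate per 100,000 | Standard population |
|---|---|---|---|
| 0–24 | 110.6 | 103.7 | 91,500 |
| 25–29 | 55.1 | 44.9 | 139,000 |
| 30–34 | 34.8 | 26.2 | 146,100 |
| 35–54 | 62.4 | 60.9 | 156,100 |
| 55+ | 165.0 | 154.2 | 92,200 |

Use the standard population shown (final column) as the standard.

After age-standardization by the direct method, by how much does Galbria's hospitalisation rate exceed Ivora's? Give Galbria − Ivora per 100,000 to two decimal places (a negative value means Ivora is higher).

Standard total = 624,900; weights = 0.1464, 0.2224, 0.2338, 0.2498, 0.1475.
Galbria: 0.1464×110.6 + 0.2224×55.1 + 0.2338×34.8 + 0.2498×62.4 + 0.1475×165.0 = 76.5190 per 100,000.
Ivora: 0.1464×103.7 + 0.2224×44.9 + 0.2338×26.2 + 0.2498×60.9 + 0.1475×154.2 = 69.2610 per 100,000.
Difference = 76.5190 − 69.2610 = 7.2580.

7.26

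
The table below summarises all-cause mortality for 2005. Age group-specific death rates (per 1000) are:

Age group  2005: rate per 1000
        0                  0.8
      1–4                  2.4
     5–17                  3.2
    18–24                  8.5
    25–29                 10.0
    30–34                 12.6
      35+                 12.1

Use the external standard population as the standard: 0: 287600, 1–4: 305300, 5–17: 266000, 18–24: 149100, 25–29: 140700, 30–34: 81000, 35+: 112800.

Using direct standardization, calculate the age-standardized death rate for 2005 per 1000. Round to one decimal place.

5.1

Standard total = 1342500; weights = 0.2142, 0.2274, 0.1981, 0.1111, 0.1048, 0.0603, 0.0840.
Standardized rate: 0.2142×0.8 + 0.2274×2.4 + 0.1981×3.2 + 0.1111×8.5 + 0.1048×10.0 + 0.0603×12.6 + 0.0840×12.1 = 5.1202 per 1000.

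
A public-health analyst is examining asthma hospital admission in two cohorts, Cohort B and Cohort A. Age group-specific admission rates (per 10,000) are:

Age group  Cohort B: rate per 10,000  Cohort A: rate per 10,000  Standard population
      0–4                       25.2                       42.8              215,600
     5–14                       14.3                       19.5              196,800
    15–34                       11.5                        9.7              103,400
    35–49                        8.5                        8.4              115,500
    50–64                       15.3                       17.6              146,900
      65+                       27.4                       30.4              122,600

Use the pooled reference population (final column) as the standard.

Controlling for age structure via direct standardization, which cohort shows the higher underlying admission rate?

Cohort A

Standard total = 900,800; weights = 0.2393, 0.2185, 0.1148, 0.1282, 0.1631, 0.1361.
Cohort B: 0.2393×25.2 + 0.2185×14.3 + 0.1148×11.5 + 0.1282×8.5 + 0.1631×15.3 + 0.1361×27.4 = 17.7898 per 10,000.
Cohort A: 0.2393×42.8 + 0.2185×19.5 + 0.1148×9.7 + 0.1282×8.4 + 0.1631×17.6 + 0.1361×30.4 = 23.7022 per 10,000.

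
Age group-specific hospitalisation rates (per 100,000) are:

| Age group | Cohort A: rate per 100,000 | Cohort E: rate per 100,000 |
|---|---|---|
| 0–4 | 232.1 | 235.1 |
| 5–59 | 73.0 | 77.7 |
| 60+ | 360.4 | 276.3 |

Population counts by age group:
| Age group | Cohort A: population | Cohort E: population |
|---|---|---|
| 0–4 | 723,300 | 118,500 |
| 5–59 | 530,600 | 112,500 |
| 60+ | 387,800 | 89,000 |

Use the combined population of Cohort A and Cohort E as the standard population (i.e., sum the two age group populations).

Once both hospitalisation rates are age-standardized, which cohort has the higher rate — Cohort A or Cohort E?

Cohort A

Combined standard total = 1,961,700; weights = 0.4291, 0.3278, 0.2431.
Cohort A: 0.4291×232.1 + 0.3278×73.0 + 0.2431×360.4 = 211.1265 per 100,000.
Cohort E: 0.4291×235.1 + 0.3278×77.7 + 0.2431×276.3 = 193.5137 per 100,000.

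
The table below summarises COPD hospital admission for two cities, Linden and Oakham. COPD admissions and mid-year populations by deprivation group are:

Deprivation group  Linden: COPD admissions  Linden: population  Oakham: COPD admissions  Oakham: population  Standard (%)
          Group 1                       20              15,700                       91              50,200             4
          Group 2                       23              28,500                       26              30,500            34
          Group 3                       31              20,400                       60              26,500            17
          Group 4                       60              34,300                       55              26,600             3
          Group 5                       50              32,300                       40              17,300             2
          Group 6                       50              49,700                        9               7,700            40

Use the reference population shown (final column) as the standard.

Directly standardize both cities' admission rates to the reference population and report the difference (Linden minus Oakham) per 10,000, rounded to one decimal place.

Deprivation-specific rates per 10,000 for Linden: 12.74, 8.07, 15.20, 17.49, 15.48, 10.06.
For Oakham: 18.13, 8.52, 22.64, 20.68, 23.12, 11.69.
Standard weights: 0.04, 0.34, 0.17, 0.03, 0.02, 0.40.
Linden: 0.0400×12.74 + 0.3400×8.07 + 0.1700×15.20 + 0.0300×17.49 + 0.0200×15.48 + 0.4000×10.06 = 10.6953 per 10,000.
Oakham: 0.0400×18.13 + 0.3400×8.52 + 0.1700×22.64 + 0.0300×20.68 + 0.0200×23.12 + 0.4000×11.69 = 13.2306 per 10,000.
Difference = 10.6953 − 13.2306 = -2.5353.

-2.5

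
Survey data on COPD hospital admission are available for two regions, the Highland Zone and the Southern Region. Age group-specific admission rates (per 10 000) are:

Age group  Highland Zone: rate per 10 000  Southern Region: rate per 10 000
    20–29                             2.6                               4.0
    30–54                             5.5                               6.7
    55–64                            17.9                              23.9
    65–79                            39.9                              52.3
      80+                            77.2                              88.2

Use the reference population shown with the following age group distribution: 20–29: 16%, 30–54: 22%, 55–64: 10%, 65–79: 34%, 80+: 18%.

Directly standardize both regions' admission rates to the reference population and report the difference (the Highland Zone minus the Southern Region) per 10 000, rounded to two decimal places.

-7.28

Standard weights: 0.16, 0.22, 0.10, 0.34, 0.18.
The Highland Zone: 0.1600×2.6 + 0.2200×5.5 + 0.1000×17.9 + 0.3400×39.9 + 0.1800×77.2 = 30.8780 per 10 000.
The Southern Region: 0.1600×4.0 + 0.2200×6.7 + 0.1000×23.9 + 0.3400×52.3 + 0.1800×88.2 = 38.1620 per 10 000.
Difference = 30.8780 − 38.1620 = -7.2840.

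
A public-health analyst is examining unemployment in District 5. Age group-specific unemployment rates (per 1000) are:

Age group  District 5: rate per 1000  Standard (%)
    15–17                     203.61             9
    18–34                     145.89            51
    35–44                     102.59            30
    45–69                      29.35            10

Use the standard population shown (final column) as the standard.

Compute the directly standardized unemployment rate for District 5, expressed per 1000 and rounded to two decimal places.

126.44

Standard weights: 0.09, 0.51, 0.30, 0.10.
Standardized rate: 0.0900×203.61 + 0.5100×145.89 + 0.3000×102.59 + 0.1000×29.35 = 126.4408 per 1000.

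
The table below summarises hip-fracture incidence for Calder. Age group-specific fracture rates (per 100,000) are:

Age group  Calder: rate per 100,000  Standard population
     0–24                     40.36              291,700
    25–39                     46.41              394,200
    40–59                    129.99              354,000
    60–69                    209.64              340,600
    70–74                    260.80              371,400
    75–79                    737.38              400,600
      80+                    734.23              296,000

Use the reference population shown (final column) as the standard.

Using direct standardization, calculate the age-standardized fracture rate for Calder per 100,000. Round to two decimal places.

309.20

Standard total = 2,448,500; weights = 0.1191, 0.1610, 0.1446, 0.1391, 0.1517, 0.1636, 0.1209.
Standardized rate: 0.1191×40.36 + 0.1610×46.41 + 0.1446×129.99 + 0.1391×209.64 + 0.1517×260.80 + 0.1636×737.38 + 0.1209×734.23 = 309.1996 per 100,000.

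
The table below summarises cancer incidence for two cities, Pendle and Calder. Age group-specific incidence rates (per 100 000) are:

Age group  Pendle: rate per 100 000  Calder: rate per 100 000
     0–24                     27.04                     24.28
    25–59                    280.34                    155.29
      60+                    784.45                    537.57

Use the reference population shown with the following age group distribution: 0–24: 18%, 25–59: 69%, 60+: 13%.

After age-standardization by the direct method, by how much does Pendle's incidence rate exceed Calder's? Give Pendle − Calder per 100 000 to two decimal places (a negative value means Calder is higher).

Standard weights: 0.18, 0.69, 0.13.
Pendle: 0.1800×27.04 + 0.6900×280.34 + 0.1300×784.45 = 300.2803 per 100 000.
Calder: 0.1800×24.28 + 0.6900×155.29 + 0.1300×537.57 = 181.4046 per 100 000.
Difference = 300.2803 − 181.4046 = 118.8757.

118.88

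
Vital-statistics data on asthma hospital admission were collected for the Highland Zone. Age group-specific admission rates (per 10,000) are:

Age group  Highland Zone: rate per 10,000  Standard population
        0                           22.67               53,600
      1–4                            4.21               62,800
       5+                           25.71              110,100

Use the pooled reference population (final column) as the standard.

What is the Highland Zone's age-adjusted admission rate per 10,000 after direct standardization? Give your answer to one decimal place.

Standard total = 226,500; weights = 0.2366, 0.2773, 0.4861.
Standardized rate: 0.2366×22.67 + 0.2773×4.21 + 0.4861×25.71 = 19.0295 per 10,000.

19.0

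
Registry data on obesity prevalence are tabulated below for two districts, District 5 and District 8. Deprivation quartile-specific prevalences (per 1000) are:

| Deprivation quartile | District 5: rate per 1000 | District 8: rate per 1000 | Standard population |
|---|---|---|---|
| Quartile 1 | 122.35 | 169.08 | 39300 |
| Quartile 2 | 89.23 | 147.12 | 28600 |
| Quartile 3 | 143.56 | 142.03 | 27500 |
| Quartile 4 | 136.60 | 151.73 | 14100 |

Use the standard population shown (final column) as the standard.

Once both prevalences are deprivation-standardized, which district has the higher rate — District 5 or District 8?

District 8

Standard total = 109500; weights = 0.3589, 0.2612, 0.2511, 0.1288.
District 5: 0.3589×122.35 + 0.2612×89.23 + 0.2511×143.56 + 0.1288×136.60 = 120.8611 per 1000.
District 8: 0.3589×169.08 + 0.2612×147.12 + 0.2511×142.03 + 0.1288×151.73 = 154.3168 per 1000.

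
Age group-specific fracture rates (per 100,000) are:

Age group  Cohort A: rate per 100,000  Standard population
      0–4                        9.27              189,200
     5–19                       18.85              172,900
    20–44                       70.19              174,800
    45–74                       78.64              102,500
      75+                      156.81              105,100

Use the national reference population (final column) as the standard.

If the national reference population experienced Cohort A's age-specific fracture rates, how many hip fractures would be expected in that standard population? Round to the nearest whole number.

Expected hip fractures = Σ (standard pop × age-specific rate ÷ 100,000)
= 189,200×9.27/100,000 + 172,900×18.85/100,000 + 174,800×70.19/100,000 + 102,500×78.64/100,000 + 105,100×156.81/100,000
= 17.54 + 32.59 + 122.69 + 80.61 + 164.81 = 418.24.

418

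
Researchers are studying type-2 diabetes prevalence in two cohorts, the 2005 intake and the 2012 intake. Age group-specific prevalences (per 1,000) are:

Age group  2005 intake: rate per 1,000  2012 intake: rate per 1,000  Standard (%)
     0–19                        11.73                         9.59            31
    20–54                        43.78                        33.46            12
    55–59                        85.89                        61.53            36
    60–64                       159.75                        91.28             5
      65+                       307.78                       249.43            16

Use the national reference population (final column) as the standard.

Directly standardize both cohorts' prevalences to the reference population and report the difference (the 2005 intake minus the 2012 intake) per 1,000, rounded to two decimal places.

Standard weights: 0.31, 0.12, 0.36, 0.05, 0.16.
The 2005 intake: 0.3100×11.73 + 0.1200×43.78 + 0.3600×85.89 + 0.0500×159.75 + 0.1600×307.78 = 97.0426 per 1,000.
The 2012 intake: 0.3100×9.59 + 0.1200×33.46 + 0.3600×61.53 + 0.0500×91.28 + 0.1600×249.43 = 73.6117 per 1,000.
Difference = 97.0426 − 73.6117 = 23.4309.

23.43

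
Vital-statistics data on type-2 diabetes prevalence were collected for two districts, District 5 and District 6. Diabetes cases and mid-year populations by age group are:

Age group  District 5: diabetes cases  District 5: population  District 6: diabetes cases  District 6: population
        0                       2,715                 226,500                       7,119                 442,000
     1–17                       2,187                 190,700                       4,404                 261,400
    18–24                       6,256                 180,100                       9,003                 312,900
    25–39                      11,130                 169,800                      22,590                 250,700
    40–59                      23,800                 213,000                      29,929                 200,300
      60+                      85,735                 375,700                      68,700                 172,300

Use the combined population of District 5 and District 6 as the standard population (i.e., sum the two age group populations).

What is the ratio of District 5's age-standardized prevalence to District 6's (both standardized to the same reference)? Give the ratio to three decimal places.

Age-specific rates per 1,000 for District 5: 11.987, 11.468, 34.736, 65.548, 111.737, 228.201.
For District 6: 16.106, 16.848, 28.773, 90.108, 149.421, 398.723.
Combined standard total = 2,995,400; weights = 0.2232, 0.1509, 0.1646, 0.1404, 0.1380, 0.1829.
District 5: 0.2232×11.987 + 0.1509×11.468 + 0.1646×34.736 + 0.1404×65.548 + 0.1380×111.737 + 0.1829×228.201 = 76.4908 per 1,000.
District 6: 0.2232×16.106 + 0.1509×16.848 + 0.1646×28.773 + 0.1404×90.108 + 0.1380×149.421 + 0.1829×398.723 = 117.0846 per 1,000.
Ratio = 76.4908 ÷ 117.0846 = 0.65330.

0.653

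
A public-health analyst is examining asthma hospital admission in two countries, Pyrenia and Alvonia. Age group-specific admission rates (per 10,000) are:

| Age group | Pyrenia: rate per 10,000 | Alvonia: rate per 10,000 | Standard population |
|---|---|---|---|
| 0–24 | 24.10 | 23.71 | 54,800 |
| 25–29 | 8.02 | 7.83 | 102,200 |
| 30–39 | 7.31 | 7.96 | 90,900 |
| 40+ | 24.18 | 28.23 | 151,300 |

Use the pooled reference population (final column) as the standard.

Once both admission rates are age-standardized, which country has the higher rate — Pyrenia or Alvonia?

Alvonia

Standard total = 399,200; weights = 0.1373, 0.2560, 0.2277, 0.3790.
Pyrenia: 0.1373×24.10 + 0.2560×8.02 + 0.2277×7.31 + 0.3790×24.18 = 16.1905 per 10,000.
Alvonia: 0.1373×23.71 + 0.2560×7.83 + 0.2277×7.96 + 0.3790×28.23 = 17.7713 per 10,000.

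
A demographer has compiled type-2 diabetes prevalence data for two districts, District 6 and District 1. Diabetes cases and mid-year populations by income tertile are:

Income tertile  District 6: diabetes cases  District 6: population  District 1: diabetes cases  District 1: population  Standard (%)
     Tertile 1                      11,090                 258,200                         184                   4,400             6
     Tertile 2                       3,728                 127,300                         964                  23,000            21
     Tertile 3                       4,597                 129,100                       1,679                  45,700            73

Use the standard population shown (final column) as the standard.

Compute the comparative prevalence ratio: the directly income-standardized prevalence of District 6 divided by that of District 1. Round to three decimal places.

0.911

Income-specific rates per 1,000 for District 6: 42.951, 29.285, 35.608.
For District 1: 41.818, 41.913, 36.740.
Standard weights: 0.06, 0.21, 0.73.
District 6: 0.0600×42.951 + 0.2100×29.285 + 0.7300×35.608 = 34.7208 per 1,000.
District 1: 0.0600×41.818 + 0.2100×41.913 + 0.7300×36.740 = 38.1307 per 1,000.
Ratio = 34.7208 ÷ 38.1307 = 0.91057.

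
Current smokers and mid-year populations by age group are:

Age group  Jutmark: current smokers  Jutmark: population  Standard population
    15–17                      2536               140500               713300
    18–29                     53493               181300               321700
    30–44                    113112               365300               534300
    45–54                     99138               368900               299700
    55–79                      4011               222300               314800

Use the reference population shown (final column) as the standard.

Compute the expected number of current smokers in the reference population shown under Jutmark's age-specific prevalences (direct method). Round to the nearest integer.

359456

Age-specific rates per 1000 for Jutmark: 18.050, 295.052, 309.641, 268.739, 18.043.
Expected current smokers = Σ (standard pop × age-specific rate ÷ 1000)
= 713300×18.050/1000 + 321700×295.052/1000 + 534300×309.641/1000 + 299700×268.739/1000 + 314800×18.043/1000
= 12874.94 + 94918.36 + 165441.40 + 80541.23 + 5679.99 = 359455.91.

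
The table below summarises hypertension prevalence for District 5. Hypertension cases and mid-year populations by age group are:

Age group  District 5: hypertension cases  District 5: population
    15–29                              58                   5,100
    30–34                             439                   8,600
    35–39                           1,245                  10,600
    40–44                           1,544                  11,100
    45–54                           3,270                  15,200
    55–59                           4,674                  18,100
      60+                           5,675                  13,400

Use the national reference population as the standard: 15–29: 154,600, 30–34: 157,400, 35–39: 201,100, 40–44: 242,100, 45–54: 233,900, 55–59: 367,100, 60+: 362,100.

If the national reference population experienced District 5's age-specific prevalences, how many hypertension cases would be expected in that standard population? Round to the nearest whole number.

365557

Age-specific rates per 1,000 for District 5: 11.373, 51.047, 117.453, 139.099, 215.132, 258.232, 423.507.
Expected hypertension cases = Σ (standard pop × age-specific rate ÷ 1,000)
= 154,600×11.373/1,000 + 157,400×51.047/1,000 + 201,100×117.453/1,000 + 242,100×139.099/1,000 + 233,900×215.132/1,000 + 367,100×258.232/1,000 + 362,100×423.507/1,000
= 1758.20 + 8034.72 + 23619.76 + 33675.89 + 50319.28 + 94796.98 + 153352.05 = 365556.89.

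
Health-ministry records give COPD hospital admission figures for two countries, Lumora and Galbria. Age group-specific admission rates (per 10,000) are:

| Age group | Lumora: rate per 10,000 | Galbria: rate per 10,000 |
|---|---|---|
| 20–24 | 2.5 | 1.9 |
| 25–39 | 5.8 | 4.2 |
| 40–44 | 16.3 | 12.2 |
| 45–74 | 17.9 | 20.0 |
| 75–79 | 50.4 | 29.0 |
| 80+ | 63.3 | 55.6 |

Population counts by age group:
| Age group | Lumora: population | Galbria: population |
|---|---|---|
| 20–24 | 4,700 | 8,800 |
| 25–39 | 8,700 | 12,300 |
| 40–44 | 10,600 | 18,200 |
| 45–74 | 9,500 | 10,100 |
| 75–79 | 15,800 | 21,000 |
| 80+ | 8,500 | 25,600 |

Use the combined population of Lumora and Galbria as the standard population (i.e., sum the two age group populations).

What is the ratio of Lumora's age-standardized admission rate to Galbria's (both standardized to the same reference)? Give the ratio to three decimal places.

1.306

Combined standard total = 153,800; weights = 0.0878, 0.1365, 0.1873, 0.1274, 0.2393, 0.2217.
Lumora: 0.0878×2.5 + 0.1365×5.8 + 0.1873×16.3 + 0.1274×17.9 + 0.2393×50.4 + 0.2217×63.3 = 32.4388 per 10,000.
Galbria: 0.0878×1.9 + 0.1365×4.2 + 0.1873×12.2 + 0.1274×20.0 + 0.2393×29.0 + 0.2217×55.6 = 24.8399 per 10,000.
Ratio = 32.4388 ÷ 24.8399 = 1.30592.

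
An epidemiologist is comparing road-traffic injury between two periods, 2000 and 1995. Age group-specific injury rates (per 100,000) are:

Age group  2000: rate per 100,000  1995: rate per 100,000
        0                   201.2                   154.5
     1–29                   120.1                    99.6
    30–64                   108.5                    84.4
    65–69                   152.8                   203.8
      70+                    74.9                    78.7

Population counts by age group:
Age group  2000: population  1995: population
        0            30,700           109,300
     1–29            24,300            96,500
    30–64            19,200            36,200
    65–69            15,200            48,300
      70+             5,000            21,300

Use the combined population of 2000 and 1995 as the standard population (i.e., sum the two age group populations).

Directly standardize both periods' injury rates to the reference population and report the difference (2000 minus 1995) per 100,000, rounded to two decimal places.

Combined standard total = 406,000; weights = 0.3448, 0.2975, 0.1365, 0.1564, 0.0648.
2000: 0.3448×201.2 + 0.2975×120.1 + 0.1365×108.5 + 0.1564×152.8 + 0.0648×74.9 = 148.6691 per 100,000.
1995: 0.3448×154.5 + 0.2975×99.6 + 0.1365×84.4 + 0.1564×203.8 + 0.0648×78.7 = 131.4004 per 100,000.
Difference = 148.6691 − 131.4004 = 17.2687.

17.27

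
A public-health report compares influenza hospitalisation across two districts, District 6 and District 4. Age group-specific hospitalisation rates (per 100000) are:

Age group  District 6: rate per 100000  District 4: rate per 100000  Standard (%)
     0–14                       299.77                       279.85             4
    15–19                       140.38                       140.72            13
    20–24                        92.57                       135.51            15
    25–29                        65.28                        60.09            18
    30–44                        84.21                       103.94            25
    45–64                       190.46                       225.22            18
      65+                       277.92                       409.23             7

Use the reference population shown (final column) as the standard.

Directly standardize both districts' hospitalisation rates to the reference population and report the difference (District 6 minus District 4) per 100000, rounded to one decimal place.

-25.1

Standard weights: 0.04, 0.13, 0.15, 0.18, 0.25, 0.18, 0.07.
District 6: 0.0400×299.77 + 0.1300×140.38 + 0.1500×92.57 + 0.1800×65.28 + 0.2500×84.21 + 0.1800×190.46 + 0.0700×277.92 = 130.6658 per 100000.
District 4: 0.0400×279.85 + 0.1300×140.72 + 0.1500×135.51 + 0.1800×60.09 + 0.2500×103.94 + 0.1800×225.22 + 0.0700×409.23 = 155.8010 per 100000.
Difference = 130.6658 − 155.8010 = -25.1352.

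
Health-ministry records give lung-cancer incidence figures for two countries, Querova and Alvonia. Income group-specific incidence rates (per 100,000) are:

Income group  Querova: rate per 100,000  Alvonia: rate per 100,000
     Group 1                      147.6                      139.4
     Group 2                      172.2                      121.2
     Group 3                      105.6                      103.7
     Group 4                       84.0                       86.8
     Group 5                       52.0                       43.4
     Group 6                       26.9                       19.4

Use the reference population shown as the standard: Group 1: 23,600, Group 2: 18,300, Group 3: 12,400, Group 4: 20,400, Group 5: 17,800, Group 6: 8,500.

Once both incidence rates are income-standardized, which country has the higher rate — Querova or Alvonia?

Standard total = 101,000; weights = 0.2337, 0.1812, 0.1228, 0.2020, 0.1762, 0.0842.
Querova: 0.2337×147.6 + 0.1812×172.2 + 0.1228×105.6 + 0.2020×84.0 + 0.1762×52.0 + 0.0842×26.9 = 107.0486 per 100,000.
Alvonia: 0.2337×139.4 + 0.1812×121.2 + 0.1228×103.7 + 0.2020×86.8 + 0.1762×43.4 + 0.0842×19.4 = 94.0774 per 100,000.

Querova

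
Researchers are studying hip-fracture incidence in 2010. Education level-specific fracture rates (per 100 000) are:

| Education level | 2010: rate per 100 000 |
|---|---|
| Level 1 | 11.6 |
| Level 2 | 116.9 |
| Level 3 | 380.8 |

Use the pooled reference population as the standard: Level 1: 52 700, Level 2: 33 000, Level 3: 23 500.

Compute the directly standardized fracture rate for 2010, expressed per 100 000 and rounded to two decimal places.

122.87

Standard total = 109 200; weights = 0.4826, 0.3022, 0.2152.
Standardized rate: 0.4826×11.6 + 0.3022×116.9 + 0.2152×380.8 = 122.8738 per 100 000.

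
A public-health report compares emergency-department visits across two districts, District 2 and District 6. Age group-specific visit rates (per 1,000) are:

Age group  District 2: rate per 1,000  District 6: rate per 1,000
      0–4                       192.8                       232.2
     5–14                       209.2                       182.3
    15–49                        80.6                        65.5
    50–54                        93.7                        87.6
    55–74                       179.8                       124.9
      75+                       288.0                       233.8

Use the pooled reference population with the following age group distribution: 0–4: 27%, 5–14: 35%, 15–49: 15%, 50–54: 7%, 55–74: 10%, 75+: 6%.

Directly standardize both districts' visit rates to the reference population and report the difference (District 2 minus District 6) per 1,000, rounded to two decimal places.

Standard weights: 0.27, 0.35, 0.15, 0.07, 0.10, 0.06.
District 2: 0.2700×192.8 + 0.3500×209.2 + 0.1500×80.6 + 0.0700×93.7 + 0.1000×179.8 + 0.0600×288.0 = 179.1850 per 1,000.
District 6: 0.2700×232.2 + 0.3500×182.3 + 0.1500×65.5 + 0.0700×87.6 + 0.1000×124.9 + 0.0600×233.8 = 168.9740 per 1,000.
Difference = 179.1850 − 168.9740 = 10.2110.

10.21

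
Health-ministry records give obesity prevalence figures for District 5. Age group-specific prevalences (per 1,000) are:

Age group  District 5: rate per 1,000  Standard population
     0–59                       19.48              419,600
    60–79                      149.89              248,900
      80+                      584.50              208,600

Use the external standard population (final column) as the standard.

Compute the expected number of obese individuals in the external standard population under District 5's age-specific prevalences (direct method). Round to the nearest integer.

167408

Expected obese individuals = Σ (standard pop × age-specific rate ÷ 1,000)
= 419,600×19.48/1,000 + 248,900×149.89/1,000 + 208,600×584.50/1,000
= 8173.81 + 37307.62 + 121926.70 = 167408.13.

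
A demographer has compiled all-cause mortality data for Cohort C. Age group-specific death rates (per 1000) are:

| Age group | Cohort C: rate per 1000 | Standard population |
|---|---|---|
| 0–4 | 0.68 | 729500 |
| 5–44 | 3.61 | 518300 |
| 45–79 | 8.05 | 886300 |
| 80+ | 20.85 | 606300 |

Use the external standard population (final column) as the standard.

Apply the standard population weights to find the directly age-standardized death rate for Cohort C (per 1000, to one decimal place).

8.1

Standard total = 2740400; weights = 0.2662, 0.1891, 0.3234, 0.2212.
Standardized rate: 0.2662×0.68 + 0.1891×3.61 + 0.3234×8.05 + 0.2212×20.85 = 8.0803 per 1000.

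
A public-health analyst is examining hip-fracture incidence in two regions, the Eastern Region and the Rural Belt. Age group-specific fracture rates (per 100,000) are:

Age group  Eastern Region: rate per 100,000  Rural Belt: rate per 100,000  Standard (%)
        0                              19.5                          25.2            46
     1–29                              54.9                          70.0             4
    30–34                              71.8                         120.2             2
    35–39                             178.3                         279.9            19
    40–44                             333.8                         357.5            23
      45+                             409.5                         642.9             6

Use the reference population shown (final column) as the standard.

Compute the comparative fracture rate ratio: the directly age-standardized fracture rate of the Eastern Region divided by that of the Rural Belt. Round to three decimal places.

Standard weights: 0.46, 0.04, 0.02, 0.19, 0.23, 0.06.
The Eastern Region: 0.4600×19.5 + 0.0400×54.9 + 0.0200×71.8 + 0.1900×178.3 + 0.2300×333.8 + 0.0600×409.5 = 147.8230 per 100,000.
The Rural Belt: 0.4600×25.2 + 0.0400×70.0 + 0.0200×120.2 + 0.1900×279.9 + 0.2300×357.5 + 0.0600×642.9 = 190.7760 per 100,000.
Ratio = 147.8230 ÷ 190.7760 = 0.77485.

0.775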